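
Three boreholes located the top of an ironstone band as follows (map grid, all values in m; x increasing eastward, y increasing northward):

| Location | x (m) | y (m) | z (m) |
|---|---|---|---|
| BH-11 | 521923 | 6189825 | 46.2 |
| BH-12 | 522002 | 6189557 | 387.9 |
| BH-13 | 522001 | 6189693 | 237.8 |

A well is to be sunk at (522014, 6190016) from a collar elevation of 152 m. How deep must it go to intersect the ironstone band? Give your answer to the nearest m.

Let the plane be z = a·x + b·y + c.
BH-12−BH-11: 79a − 268b = 341.7;  BH-13−BH-11: 78a − 132b = 191.6.
Solving gives a = 0.59606720, b = −1.09929362.
Then c = 46.2 − a·521923 − b·6189825 = 6493380.17.
At (522014, 6190016): z_contact = 311155.4 − 6804645.1 + 6493380.17 = -109.5 m.
Depth below ground = 152 − (-109.5) = 262 m.

262 m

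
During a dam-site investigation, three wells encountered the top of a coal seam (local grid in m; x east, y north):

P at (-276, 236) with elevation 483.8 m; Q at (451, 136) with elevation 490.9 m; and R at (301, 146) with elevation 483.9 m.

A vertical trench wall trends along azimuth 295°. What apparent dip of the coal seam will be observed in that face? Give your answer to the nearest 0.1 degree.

Let the plane be z = a·x + b·y + c.
Q−P: 727a − 100b = 7.1;  R−P: 577a − 90b = 0.1.
Solving gives a = 0.08137, b = 0.52057.
Unit vector along 295° is (sin 295°, cos 295°) = (-0.9063, 0.4226).
Slope in that direction = a·(-0.9063) + b·(0.4226) = 0.14625.
Apparent dip = arctan|0.14625| = 8.3° (true dip is 27.8°, so apparent ≤ true as expected).

8.3°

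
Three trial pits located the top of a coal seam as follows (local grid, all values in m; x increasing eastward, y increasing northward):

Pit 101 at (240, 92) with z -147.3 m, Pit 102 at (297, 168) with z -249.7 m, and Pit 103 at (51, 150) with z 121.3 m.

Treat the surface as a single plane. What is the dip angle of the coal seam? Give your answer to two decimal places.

Two edge vectors: Pit 101→Pit 102 = (57, 76, -102.4), Pit 101→Pit 103 = (-189, 58, 268.6).
Normal n = (Pit 101→Pit 102) × (Pit 101→Pit 103) = (26352.8, 4043.4, 17670).
So ∂z/∂x = −n_x/n_z = −1.49139 and ∂z/∂y = −n_y/n_z = −0.22883.
Gradient magnitude |∇z| = √(a² + b²) = √(2.22423 + 0.05236) = 1.50884.
True dip = arctan(1.50884) = 56.47°, dipping toward E (azimuth ≈ 081°).

56.47°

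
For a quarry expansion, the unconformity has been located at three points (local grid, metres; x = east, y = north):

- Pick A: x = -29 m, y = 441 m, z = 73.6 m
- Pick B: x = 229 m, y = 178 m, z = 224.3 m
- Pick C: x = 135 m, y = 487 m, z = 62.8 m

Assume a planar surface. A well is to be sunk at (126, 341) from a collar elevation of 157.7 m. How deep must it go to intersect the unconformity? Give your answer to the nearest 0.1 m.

Let the plane be z = a·x + b·y + c.
Pick B−Pick A: 258a − 263b = 150.7;  Pick C−Pick A: 164a + 46b = −10.8.
Solving gives a = 0.07440, b = −0.50002.
Then c = 73.6 − a·-29 − b·441 = 296.27.
At (126, 341): z_contact = 9.37 − 170.51 + 296.27 = 135.13 m.
Depth below ground = 157.7 − 135.13 = 22.6 m.

22.6 m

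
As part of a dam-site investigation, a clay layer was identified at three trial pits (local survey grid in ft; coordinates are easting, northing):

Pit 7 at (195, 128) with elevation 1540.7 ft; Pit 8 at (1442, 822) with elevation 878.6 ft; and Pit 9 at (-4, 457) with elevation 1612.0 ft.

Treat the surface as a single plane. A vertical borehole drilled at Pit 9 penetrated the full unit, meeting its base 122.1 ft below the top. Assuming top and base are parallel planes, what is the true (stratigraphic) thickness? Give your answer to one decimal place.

109.5 ft

Let the plane be z = a·easting + b·northing + c.
Pit 8−Pit 7: 1247a + 694b = −662.1;  Pit 9−Pit 7: −199a + 329b = 71.3.
Solving gives a = −0.48747, b = −0.07813.
|∇z| = √(a²+b²) = 0.49369, so dip δ = arctan(0.49369) = 26.28°.
True thickness = vertical thickness × cos δ = 122.1 × cos 26.28° = 109.5 ft.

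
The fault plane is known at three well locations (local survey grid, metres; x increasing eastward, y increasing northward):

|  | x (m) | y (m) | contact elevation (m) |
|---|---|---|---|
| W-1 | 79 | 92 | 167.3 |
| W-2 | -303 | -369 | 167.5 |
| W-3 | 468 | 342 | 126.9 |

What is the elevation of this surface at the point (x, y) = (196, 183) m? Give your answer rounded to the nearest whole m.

158 m

Let the plane be z = a·x + b·y + c.
W-2−W-1: −382a − 461b = 0.2;  W-3−W-1: 389a + 250b = −40.4.
Solving gives a = −0.22157, b = 0.18317.
Then c = 167.3 − a·79 − b·92 = 167.95.
At (196, 183): z = −43.4 + 33.5 + 167.95 = 158.0 m.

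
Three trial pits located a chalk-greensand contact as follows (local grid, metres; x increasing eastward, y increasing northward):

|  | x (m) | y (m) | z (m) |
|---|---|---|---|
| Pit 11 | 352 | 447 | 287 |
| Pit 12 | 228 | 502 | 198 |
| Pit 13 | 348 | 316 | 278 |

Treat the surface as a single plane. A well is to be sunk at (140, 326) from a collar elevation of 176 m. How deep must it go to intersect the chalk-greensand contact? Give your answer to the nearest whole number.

Two edge vectors: Pit 11→Pit 12 = (-124, 55, -89), Pit 11→Pit 13 = (-4, -131, -9).
Normal n = (Pit 11→Pit 12) × (Pit 11→Pit 13) = (-12154, -760, 16464).
So ∂z/∂x = −n_x/n_z = 0.73822 and ∂z/∂y = −n_y/n_z = 0.04616.
Intercept c from Pit 11: 287 − 259.85 − 20.63 = 6.51.
At (140, 326): z_contact = 103.4 + 15.0 + 6.51 = 124.9 m.
Depth below ground = 176 − 124.9 = 51 m.

51 m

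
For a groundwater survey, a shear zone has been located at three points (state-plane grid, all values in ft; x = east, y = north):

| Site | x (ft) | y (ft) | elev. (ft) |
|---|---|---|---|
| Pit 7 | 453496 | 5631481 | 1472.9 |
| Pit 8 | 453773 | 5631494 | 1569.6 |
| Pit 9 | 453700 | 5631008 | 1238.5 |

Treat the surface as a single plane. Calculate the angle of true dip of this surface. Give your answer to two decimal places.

35.35°

Two edge vectors: Pit 7→Pit 8 = (277, 13, 96.7), Pit 7→Pit 9 = (204, -473, -234.4).
Normal n = (Pit 7→Pit 8) × (Pit 7→Pit 9) = (42691.9, 84655.6, -133673).
So ∂z/∂x = −n_x/n_z = 0.31938 and ∂z/∂y = −n_y/n_z = 0.63330.
Gradient magnitude |∇z| = √(a² + b²) = √(0.10200 + 0.40107) = 0.70928.
True dip = arctan(0.70928) = 35.35°, dipping toward SSW (azimuth ≈ 207°).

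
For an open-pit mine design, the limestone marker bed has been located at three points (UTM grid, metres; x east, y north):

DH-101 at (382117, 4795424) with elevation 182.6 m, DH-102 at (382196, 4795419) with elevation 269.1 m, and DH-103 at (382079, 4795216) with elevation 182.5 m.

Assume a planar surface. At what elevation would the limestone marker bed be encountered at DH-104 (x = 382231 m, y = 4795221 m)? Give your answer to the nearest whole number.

Two edge vectors: DH-101→DH-102 = (79, -5, 86.5), DH-101→DH-103 = (-38, -208, -0.1).
Normal n = (DH-101→DH-102) × (DH-101→DH-103) = (17992.5, -3279.1, -16622).
So ∂z/∂x = −n_x/n_z = 1.08245097 and ∂z/∂y = −n_y/n_z = −0.19727470.
Intercept c from DH-101: 182.6 − 413622.92 + 946015.81 = 532575.50.
At (382231, 4795221): z = 413746.3 − 945975.8 + 532575.50 = 346.0 m.

346 m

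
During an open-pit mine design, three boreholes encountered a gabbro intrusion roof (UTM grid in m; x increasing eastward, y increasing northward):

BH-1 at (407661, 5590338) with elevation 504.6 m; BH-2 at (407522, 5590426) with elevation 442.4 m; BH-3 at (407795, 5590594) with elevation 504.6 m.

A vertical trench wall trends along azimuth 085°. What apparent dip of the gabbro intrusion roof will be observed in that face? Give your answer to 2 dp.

17.72°

Two edge vectors: BH-1→BH-2 = (-139, 88, -62.2), BH-1→BH-3 = (134, 256, 0).
Normal n = (BH-1→BH-2) × (BH-1→BH-3) = (15923.2, -8334.8, -47376).
So ∂z/∂x = −n_x/n_z = 0.33610 and ∂z/∂y = −n_y/n_z = −0.17593.
Unit vector along 085° is (sin 85°, cos 85°) = (0.9962, 0.0872).
Slope in that direction = a·(0.9962) + b·(0.0872) = 0.31949.
Apparent dip = arctan|0.31949| = 17.72° (true dip is 20.8°, so apparent ≤ true as expected).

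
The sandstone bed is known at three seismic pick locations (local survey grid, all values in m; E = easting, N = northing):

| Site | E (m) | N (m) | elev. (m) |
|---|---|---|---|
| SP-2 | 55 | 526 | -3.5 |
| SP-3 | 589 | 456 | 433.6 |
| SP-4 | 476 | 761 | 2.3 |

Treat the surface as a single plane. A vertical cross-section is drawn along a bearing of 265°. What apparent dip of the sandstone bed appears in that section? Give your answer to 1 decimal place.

Let the plane be z = a·E + b·N + c.
SP-3−SP-2: 534a − 70b = 437.1;  SP-4−SP-2: 421a + 235b = 5.8.
Solving gives a = 0.66549, b = −1.16754.
Unit vector along 265° is (sin 265°, cos 265°) = (-0.9962, -0.0872).
Slope in that direction = a·(-0.9962) + b·(-0.0872) = −0.56120.
Apparent dip = arctan|0.56120| = 29.3° (true dip is 53.3°, so apparent ≤ true as expected).

29.3°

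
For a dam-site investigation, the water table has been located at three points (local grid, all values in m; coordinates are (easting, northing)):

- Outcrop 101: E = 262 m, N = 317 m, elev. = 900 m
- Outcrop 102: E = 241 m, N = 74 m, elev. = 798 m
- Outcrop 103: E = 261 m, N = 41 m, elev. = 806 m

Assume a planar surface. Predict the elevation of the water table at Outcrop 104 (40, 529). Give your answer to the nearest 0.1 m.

Let the plane be z = a·E + b·N + c.
Outcrop 102−Outcrop 101: −21a − 243b = −102;  Outcrop 103−Outcrop 101: −1a − 276b = −94.
Solving gives a = 0.95624, b = 0.33712.
Then c = 900 − a·262 − b·317 = 542.60.
At (40, 529): z = 38.2 + 178.3 + 542.60 = 759.2 m.

759.2 m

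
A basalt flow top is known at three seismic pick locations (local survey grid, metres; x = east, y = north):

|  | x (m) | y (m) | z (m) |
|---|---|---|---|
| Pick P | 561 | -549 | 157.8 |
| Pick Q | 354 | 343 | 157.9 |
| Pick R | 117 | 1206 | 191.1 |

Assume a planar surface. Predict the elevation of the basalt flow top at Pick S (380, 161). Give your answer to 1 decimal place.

Let the plane be z = a·x + b·y + c.
Pick Q−Pick P: −207a + 892b = 0.1;  Pick R−Pick P: −444a + 1755b = 33.3.
Solving gives a = −0.901264, b = −0.209038.
Then c = 157.8 − a·561 − b·-549 = 548.65.
At (380, 161): z = −342.5 − 33.7 + 548.65 = 172.5 m.

172.5 m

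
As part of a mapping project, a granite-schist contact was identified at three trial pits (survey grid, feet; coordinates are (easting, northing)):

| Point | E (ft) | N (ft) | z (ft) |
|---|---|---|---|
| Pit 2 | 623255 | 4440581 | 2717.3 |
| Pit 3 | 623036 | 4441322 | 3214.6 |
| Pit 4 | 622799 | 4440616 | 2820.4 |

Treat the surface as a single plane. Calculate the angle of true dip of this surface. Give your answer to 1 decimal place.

Let the plane be z = a·E + b·N + c.
Pit 3−Pit 2: −219a + 741b = 497.3;  Pit 4−Pit 2: −456a + 35b = 103.1.
Solving gives a = −0.17864, b = 0.61832.
Gradient magnitude |∇z| = √(a² + b²) = √(0.03191 + 0.38233) = 0.64361.
True dip = arctan(0.64361) = 32.8°, dipping toward SSE (azimuth ≈ 164°).

32.8°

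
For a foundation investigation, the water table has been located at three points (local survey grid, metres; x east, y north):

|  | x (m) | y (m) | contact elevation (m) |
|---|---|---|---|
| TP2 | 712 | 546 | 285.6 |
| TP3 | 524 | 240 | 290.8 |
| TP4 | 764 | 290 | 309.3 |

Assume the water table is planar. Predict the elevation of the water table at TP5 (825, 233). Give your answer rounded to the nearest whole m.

Two edge vectors: TP2→TP3 = (-188, -306, 5.2), TP2→TP4 = (52, -256, 23.7).
Normal n = (TP2→TP3) × (TP2→TP4) = (-5921, 4726, 64040).
So ∂z/∂x = −n_x/n_z = 0.09246 and ∂z/∂y = −n_y/n_z = −0.07380.
Intercept c from TP2: 285.6 − 65.83 + 40.29 = 260.06.
At (825, 233): z = 76.3 − 17.2 + 260.06 = 319.1 m.

319 m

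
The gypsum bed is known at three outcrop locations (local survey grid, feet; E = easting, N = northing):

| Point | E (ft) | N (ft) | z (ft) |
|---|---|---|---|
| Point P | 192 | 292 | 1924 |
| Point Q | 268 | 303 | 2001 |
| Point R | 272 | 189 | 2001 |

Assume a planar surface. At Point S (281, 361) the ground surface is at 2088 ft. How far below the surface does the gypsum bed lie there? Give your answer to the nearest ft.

Let the plane be z = a·E + b·N + c.
Point Q−Point P: 76a + 11b = 77;  Point R−Point P: 80a − 103b = 77.
Solving gives a = 1.00804, b = 0.03537.
Then c = 1924 − a·192 − b·292 = 1720.13.
At (281, 361): z_contact = 283.3 + 12.8 + 1720.13 = 2016.2 ft.
Depth below ground = 2088 − 2016.2 = 72 ft.

72 ft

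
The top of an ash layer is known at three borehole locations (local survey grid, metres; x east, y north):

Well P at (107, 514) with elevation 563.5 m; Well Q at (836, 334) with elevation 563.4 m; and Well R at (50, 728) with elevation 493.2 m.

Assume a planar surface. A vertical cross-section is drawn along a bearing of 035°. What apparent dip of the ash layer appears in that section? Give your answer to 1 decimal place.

18.7°

Two edge vectors: Well P→Well Q = (729, -180, -0.1), Well P→Well R = (-57, 214, -70.3).
Normal n = (Well P→Well Q) × (Well P→Well R) = (12675.4, 51254.4, 145746).
So ∂z/∂x = −n_x/n_z = −0.08697 and ∂z/∂y = −n_y/n_z = −0.35167.
Unit vector along 035° is (sin 35°, cos 35°) = (0.5736, 0.8192).
Slope in that direction = a·(0.5736) + b·(0.8192) = −0.33795.
Apparent dip = arctan|0.33795| = 18.7° (true dip is 19.9°, so apparent ≤ true as expected).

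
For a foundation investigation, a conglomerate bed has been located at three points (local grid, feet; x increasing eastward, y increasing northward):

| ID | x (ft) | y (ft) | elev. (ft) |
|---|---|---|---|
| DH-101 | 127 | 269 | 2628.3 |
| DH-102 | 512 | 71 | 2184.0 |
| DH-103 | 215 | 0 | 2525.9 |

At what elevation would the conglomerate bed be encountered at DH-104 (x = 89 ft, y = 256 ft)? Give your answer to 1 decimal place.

2672.0 ft

Two edge vectors: DH-101→DH-102 = (385, -198, -444.3), DH-101→DH-103 = (88, -269, -102.4).
Normal n = (DH-101→DH-102) × (DH-101→DH-103) = (-99241.5, 325.6, -86141).
So ∂z/∂x = −n_x/n_z = −1.15208 and ∂z/∂y = −n_y/n_z = 0.00378.
Intercept c from DH-101: 2628.3 + 146.31 − 1.02 = 2773.60.
At (89, 256): z = −102.5 + 1.0 + 2773.60 = 2672.0 ft.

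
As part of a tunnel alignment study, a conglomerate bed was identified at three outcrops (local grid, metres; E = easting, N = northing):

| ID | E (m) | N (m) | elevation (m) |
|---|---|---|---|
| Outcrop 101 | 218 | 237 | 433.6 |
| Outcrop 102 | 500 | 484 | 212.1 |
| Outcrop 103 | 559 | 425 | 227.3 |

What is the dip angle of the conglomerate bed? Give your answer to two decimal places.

Two edge vectors: Outcrop 101→Outcrop 102 = (282, 247, -221.5), Outcrop 101→Outcrop 103 = (341, 188, -206.3).
Normal n = (Outcrop 101→Outcrop 102) × (Outcrop 101→Outcrop 103) = (-9314.1, -17354.9, -31211).
So ∂z/∂E = −n_x/n_z = −0.29842 and ∂z/∂N = −n_y/n_z = −0.55605.
Gradient magnitude |∇z| = √(a² + b²) = √(0.08906 + 0.30919) = 0.63107.
True dip = arctan(0.63107) = 32.25°, dipping toward NNE (azimuth ≈ 028°).

32.25°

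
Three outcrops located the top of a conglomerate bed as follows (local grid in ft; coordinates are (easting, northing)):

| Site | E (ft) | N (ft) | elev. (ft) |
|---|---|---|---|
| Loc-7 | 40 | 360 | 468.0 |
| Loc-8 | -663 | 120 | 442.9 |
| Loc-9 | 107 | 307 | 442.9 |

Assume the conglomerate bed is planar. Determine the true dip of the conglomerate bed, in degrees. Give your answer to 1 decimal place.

20.4°

Two edge vectors: Loc-7→Loc-8 = (-703, -240, -25.1), Loc-7→Loc-9 = (67, -53, -25.1).
Normal n = (Loc-7→Loc-8) × (Loc-7→Loc-9) = (4693.7, -19327, 53339).
So ∂z/∂E = −n_x/n_z = −0.08800 and ∂z/∂N = −n_y/n_z = 0.36234.
Gradient magnitude |∇z| = √(a² + b²) = √(0.00774 + 0.13129) = 0.37288.
True dip = arctan(0.37288) = 20.4°, dipping toward SSE (azimuth ≈ 166°).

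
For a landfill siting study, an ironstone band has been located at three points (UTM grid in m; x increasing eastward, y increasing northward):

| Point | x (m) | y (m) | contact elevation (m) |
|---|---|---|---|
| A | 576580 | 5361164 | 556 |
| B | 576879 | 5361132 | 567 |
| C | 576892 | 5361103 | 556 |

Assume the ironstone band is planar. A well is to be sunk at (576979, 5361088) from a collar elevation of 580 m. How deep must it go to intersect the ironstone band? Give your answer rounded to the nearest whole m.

Two edge vectors: A→B = (299, -32, 11), A→C = (312, -61, 0).
Normal n = (A→B) × (A→C) = (671, 3432, -8255).
So ∂z/∂x = −n_x/n_z = 0.08128407 and ∂z/∂y = −n_y/n_z = 0.41574803.
Intercept c from A: 556 − 46866.77 − 2228893.38 = −2275204.15.
At (576979, 5361088): z_contact = 46899.2 + 2228861.8 − 2275204.15 = 556.8 m.
Depth below ground = 580 − 556.8 = 23 m.

23 m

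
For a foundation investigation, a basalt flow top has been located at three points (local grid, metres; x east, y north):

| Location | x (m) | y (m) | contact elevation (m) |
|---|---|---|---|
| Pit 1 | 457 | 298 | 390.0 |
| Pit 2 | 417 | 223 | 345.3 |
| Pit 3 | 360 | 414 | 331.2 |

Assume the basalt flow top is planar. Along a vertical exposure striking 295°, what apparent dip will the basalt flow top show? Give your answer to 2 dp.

Let the plane be z = a·x + b·y + c.
Pit 2−Pit 1: −40a − 75b = −44.7;  Pit 3−Pit 1: −97a + 116b = −58.8.
Solving gives a = 0.80530, b = 0.16650.
Unit vector along 295° is (sin 295°, cos 295°) = (-0.9063, 0.4226).
Slope in that direction = a·(-0.9063) + b·(0.4226) = −0.65949.
Apparent dip = arctan|0.65949| = 33.40° (true dip is 39.4°, so apparent ≤ true as expected).

33.40°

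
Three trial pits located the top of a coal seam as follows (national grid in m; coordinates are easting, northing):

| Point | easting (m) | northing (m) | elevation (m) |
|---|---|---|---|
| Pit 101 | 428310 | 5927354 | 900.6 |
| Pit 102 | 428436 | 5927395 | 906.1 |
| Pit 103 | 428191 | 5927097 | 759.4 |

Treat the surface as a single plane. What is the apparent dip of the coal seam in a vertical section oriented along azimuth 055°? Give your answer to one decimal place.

12.8°

Two edge vectors: Pit 101→Pit 102 = (126, 41, 5.5), Pit 101→Pit 103 = (-119, -257, -141.2).
Normal n = (Pit 101→Pit 102) × (Pit 101→Pit 103) = (-4375.7, 17136.7, -27503).
So ∂z/∂easting = −n_x/n_z = −0.15910 and ∂z/∂northing = −n_y/n_z = 0.62308.
Unit vector along 055° is (sin 55°, cos 55°) = (0.8192, 0.5736).
Slope in that direction = a·(0.8192) + b·(0.5736) = 0.22706.
Apparent dip = arctan|0.22706| = 12.8° (true dip is 32.7°, so apparent ≤ true as expected).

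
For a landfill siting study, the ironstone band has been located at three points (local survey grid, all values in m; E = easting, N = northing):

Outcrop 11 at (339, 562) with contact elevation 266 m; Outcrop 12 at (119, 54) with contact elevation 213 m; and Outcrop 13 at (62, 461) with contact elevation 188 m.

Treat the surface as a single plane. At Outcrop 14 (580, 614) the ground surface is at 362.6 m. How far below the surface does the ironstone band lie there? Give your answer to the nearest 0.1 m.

Let the plane be z = a·E + b·N + c.
Outcrop 12−Outcrop 11: −220a − 508b = −53;  Outcrop 13−Outcrop 11: −277a − 101b = −78.
Solving gives a = 0.28922, b = −0.02092.
Then c = 266 − a·339 − b·562 = 179.71.
At (580, 614): z_contact = 167.75 − 12.85 + 179.71 = 334.61 m.
Depth below ground = 362.6 − 334.61 = 28.0 m.

28.0 m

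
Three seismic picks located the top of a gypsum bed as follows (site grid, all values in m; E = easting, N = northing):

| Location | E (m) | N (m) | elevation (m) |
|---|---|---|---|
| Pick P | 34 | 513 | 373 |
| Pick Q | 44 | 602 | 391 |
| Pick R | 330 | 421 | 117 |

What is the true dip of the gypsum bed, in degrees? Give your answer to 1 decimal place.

39.6°

Let the plane be z = a·E + b·N + c.
Pick Q−Pick P: 10a + 89b = 18;  Pick R−Pick P: 296a − 92b = −256.
Solving gives a = −0.77494, b = 0.28932.
Gradient magnitude |∇z| = √(a² + b²) = √(0.60053 + 0.08371) = 0.82719.
True dip = arctan(0.82719) = 39.6°, dipping toward ESE (azimuth ≈ 110°).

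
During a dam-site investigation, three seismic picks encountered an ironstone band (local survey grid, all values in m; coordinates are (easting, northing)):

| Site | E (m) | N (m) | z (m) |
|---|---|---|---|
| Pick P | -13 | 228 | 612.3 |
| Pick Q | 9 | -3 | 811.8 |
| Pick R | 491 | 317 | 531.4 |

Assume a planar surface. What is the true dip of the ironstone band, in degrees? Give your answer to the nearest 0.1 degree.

40.8°

Two edge vectors: Pick P→Pick Q = (22, -231, 199.5), Pick P→Pick R = (504, 89, -80.9).
Normal n = (Pick P→Pick Q) × (Pick P→Pick R) = (932.4, 102327.8, 118382).
So ∂z/∂E = −n_x/n_z = −0.00788 and ∂z/∂N = −n_y/n_z = −0.86439.
Gradient magnitude |∇z| = √(a² + b²) = √(0.00006 + 0.74716) = 0.86442.
True dip = arctan(0.86442) = 40.8°, dipping toward N (azimuth ≈ 001°).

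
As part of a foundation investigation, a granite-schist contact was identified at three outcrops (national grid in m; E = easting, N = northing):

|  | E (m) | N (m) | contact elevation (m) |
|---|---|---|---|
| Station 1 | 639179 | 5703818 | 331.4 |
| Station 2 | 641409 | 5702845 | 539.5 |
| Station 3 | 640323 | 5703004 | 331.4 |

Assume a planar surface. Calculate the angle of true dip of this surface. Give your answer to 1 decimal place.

Two edge vectors: Station 1→Station 2 = (2230, -973, 208.1), Station 1→Station 3 = (1144, -814, 0).
Normal n = (Station 1→Station 2) × (Station 1→Station 3) = (169393.4, 238066.4, -702108).
So ∂z/∂E = −n_x/n_z = 0.24126 and ∂z/∂N = −n_y/n_z = 0.33907.
Gradient magnitude |∇z| = √(a² + b²) = √(0.05821 + 0.11497) = 0.41615.
True dip = arctan(0.41615) = 22.6°, dipping toward SW (azimuth ≈ 215°).

22.6°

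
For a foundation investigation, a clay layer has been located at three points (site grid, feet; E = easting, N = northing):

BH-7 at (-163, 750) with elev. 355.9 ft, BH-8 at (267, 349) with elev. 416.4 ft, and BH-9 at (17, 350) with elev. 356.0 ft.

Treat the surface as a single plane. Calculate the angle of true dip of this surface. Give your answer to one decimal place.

14.9°

Let the plane be z = a·E + b·N + c.
BH-8−BH-7: 430a − 401b = 60.5;  BH-9−BH-7: 180a − 400b = 0.1.
Solving gives a = 0.24203, b = 0.10867.
Gradient magnitude |∇z| = √(a² + b²) = √(0.05858 + 0.01181) = 0.26531.
True dip = arctan(0.26531) = 14.9°, dipping toward WSW (azimuth ≈ 246°).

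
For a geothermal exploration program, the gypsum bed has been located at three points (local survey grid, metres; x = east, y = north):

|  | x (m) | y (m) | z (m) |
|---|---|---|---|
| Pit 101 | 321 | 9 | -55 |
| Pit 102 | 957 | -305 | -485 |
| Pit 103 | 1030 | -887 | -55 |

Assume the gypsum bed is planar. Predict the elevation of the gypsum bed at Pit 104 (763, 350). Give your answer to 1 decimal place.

Let the plane be z = a·x + b·y + c.
Pit 102−Pit 101: 636a − 314b = −430;  Pit 103−Pit 101: 709a − 896b = 0.
Solving gives a = −1.109582, b = −0.878006.
Then c = -55 − a·321 − b·9 = 309.08.
At (763, 350): z = −846.6 − 307.3 + 309.08 = -844.8 m.

-844.8 m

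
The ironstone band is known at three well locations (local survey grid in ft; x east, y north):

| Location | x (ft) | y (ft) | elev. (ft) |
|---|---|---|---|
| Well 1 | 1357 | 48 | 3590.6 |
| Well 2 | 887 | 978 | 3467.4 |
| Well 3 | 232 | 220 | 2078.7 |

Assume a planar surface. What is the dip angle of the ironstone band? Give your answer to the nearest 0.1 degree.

Let the plane be z = a·x + b·y + c.
Well 2−Well 1: −470a + 930b = −123.2;  Well 3−Well 1: −1125a + 172b = −1511.9.
Solving gives a = 1.43450, b = 0.59249.
Gradient magnitude |∇z| = √(a² + b²) = √(2.05778 + 0.35104) = 1.55204.
True dip = arctan(1.55204) = 57.2°, dipping toward WSW (azimuth ≈ 248°).

57.2°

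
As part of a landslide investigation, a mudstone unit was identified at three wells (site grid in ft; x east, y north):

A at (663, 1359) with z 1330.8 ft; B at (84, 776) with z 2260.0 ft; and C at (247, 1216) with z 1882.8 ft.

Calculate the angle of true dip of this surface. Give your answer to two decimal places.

51.45°

Let the plane be z = a·x + b·y + c.
B−A: −579a − 583b = 929.2;  C−A: −416a − 143b = 552.
Solving gives a = −1.18287, b = −0.41907.
Gradient magnitude |∇z| = √(a² + b²) = √(1.39917 + 0.17562) = 1.25491.
True dip = arctan(1.25491) = 51.45°, dipping toward ENE (azimuth ≈ 070°).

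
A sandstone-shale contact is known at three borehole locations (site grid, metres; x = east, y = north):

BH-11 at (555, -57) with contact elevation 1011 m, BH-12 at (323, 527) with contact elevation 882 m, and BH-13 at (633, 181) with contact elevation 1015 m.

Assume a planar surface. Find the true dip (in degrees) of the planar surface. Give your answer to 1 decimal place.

Let the plane be z = a·x + b·y + c.
BH-12−BH-11: −232a + 584b = −129;  BH-13−BH-11: 78a + 238b = 4.
Solving gives a = 0.32786, b = −0.09064.
Gradient magnitude |∇z| = √(a² + b²) = √(0.10749 + 0.00822) = 0.34016.
True dip = arctan(0.34016) = 18.8°, dipping toward WNW (azimuth ≈ 285°).

18.8°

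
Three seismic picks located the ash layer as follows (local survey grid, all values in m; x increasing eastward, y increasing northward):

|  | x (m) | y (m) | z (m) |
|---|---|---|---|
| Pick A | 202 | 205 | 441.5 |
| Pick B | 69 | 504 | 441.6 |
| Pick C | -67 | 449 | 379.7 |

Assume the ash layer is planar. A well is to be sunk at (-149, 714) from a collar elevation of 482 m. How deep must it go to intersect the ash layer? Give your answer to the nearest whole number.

Two edge vectors: Pick A→Pick B = (-133, 299, 0.1), Pick A→Pick C = (-269, 244, -61.8).
Normal n = (Pick A→Pick B) × (Pick A→Pick C) = (-18502.6, -8246.3, 47979).
So ∂z/∂x = −n_x/n_z = 0.38564 and ∂z/∂y = −n_y/n_z = 0.17187.
Intercept c from Pick A: 441.5 − 77.90 − 35.23 = 328.37.
At (-149, 714): z_contact = −57.5 + 122.7 + 328.37 = 393.6 m.
Depth below ground = 482 − 393.6 = 88 m.

88 m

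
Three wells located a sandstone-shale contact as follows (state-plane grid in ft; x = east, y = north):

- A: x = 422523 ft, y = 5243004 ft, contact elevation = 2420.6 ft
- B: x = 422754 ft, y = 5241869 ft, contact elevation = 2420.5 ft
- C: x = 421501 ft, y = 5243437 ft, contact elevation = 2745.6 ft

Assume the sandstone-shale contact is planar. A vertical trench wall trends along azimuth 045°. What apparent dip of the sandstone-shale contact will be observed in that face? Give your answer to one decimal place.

16.5°

Let the plane be z = a·x + b·y + c.
B−A: 231a − 1135b = −0.1;  C−A: −1022a + 433b = 325.
Solving gives a = −0.34797, b = −0.07073.
Unit vector along 045° is (sin 45°, cos 45°) = (0.7071, 0.7071).
Slope in that direction = a·(0.7071) + b·(0.7071) = −0.29607.
Apparent dip = arctan|0.29607| = 16.5° (true dip is 19.5°, so apparent ≤ true as expected).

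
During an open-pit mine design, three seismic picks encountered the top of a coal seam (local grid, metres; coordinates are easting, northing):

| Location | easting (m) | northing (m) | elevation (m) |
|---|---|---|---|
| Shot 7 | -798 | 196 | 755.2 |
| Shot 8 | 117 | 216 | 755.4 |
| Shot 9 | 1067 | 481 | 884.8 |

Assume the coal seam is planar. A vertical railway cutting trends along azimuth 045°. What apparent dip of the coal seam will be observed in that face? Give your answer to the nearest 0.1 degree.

20.1°

Two edge vectors: Shot 7→Shot 8 = (915, 20, 0.2), Shot 7→Shot 9 = (1865, 285, 129.6).
Normal n = (Shot 7→Shot 8) × (Shot 7→Shot 9) = (2535, -118211, 223475).
So ∂z/∂easting = −n_x/n_z = −0.01134 and ∂z/∂northing = −n_y/n_z = 0.52897.
Unit vector along 045° is (sin 45°, cos 45°) = (0.7071, 0.7071).
Slope in that direction = a·(0.7071) + b·(0.7071) = 0.36602.
Apparent dip = arctan|0.36602| = 20.1° (true dip is 27.9°, so apparent ≤ true as expected).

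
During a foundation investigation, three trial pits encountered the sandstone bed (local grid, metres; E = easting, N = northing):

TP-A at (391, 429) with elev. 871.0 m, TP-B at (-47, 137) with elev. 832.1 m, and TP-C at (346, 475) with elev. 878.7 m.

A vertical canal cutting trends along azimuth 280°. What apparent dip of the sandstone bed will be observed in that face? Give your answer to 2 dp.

Let the plane be z = a·E + b·N + c.
TP-B−TP-A: −438a − 292b = −38.9;  TP-C−TP-A: −45a + 46b = 7.7.
Solving gives a = −0.01379, b = 0.15390.
Unit vector along 280° is (sin 280°, cos 280°) = (-0.9848, 0.1736).
Slope in that direction = a·(-0.9848) + b·(0.1736) = 0.04030.
Apparent dip = arctan|0.04030| = 2.31° (true dip is 8.8°, so apparent ≤ true as expected).

2.31°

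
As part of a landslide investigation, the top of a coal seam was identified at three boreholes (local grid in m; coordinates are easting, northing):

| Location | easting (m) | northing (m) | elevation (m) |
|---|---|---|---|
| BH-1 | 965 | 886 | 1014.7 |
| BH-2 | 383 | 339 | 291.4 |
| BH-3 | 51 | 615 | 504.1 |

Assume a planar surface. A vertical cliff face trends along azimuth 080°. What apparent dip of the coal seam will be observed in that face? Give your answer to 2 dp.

22.99°

Let the plane be z = a·easting + b·northing + c.
BH-2−BH-1: −582a − 547b = −723.3;  BH-3−BH-1: −914a − 271b = −510.6.
Solving gives a = 0.24335, b = 1.06338.
Unit vector along 080° is (sin 80°, cos 80°) = (0.9848, 0.1736).
Slope in that direction = a·(0.9848) + b·(0.1736) = 0.42431.
Apparent dip = arctan|0.42431| = 22.99° (true dip is 47.5°, so apparent ≤ true as expected).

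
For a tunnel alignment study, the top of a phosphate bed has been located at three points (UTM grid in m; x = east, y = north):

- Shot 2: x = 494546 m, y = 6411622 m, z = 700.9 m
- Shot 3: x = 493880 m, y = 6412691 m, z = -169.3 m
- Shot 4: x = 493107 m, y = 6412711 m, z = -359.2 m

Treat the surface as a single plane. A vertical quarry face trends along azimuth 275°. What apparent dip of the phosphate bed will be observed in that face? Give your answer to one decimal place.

Let the plane be z = a·x + b·y + c.
Shot 3−Shot 2: −666a + 1069b = −870.2;  Shot 4−Shot 2: −1439a + 1089b = −1060.1.
Solving gives a = 0.22828, b = −0.67181.
Unit vector along 275° is (sin 275°, cos 275°) = (-0.9962, 0.0872).
Slope in that direction = a·(-0.9962) + b·(0.0872) = −0.28597.
Apparent dip = arctan|0.28597| = 16.0° (true dip is 35.4°, so apparent ≤ true as expected).

16.0°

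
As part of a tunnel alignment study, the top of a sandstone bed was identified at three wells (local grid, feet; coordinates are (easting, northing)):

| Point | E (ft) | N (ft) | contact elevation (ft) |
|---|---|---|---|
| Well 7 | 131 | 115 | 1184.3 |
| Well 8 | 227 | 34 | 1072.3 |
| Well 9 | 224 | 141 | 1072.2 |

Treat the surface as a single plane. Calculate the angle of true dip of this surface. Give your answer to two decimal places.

50.11°

Two edge vectors: Well 7→Well 8 = (96, -81, -112), Well 7→Well 9 = (93, 26, -112.1).
Normal n = (Well 7→Well 8) × (Well 7→Well 9) = (11992.1, 345.6, 10029).
So ∂z/∂E = −n_x/n_z = −1.19574 and ∂z/∂N = −n_y/n_z = −0.03446.
Gradient magnitude |∇z| = √(a² + b²) = √(1.42980 + 0.00119) = 1.19624.
True dip = arctan(1.19624) = 50.11°, dipping toward E (azimuth ≈ 088°).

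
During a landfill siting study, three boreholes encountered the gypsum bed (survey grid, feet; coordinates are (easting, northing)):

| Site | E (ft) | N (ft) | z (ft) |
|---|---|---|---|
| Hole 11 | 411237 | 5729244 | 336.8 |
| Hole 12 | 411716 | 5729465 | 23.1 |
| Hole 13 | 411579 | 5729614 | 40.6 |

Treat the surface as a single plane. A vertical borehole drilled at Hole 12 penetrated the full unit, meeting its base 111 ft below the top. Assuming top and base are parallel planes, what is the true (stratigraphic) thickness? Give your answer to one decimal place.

Two edge vectors: Hole 11→Hole 12 = (479, 221, -313.7), Hole 11→Hole 13 = (342, 370, -296.2).
Normal n = (Hole 11→Hole 12) × (Hole 11→Hole 13) = (50608.8, 34594.4, 101648).
So ∂z/∂E = −n_x/n_z = −0.49788 and ∂z/∂N = −n_y/n_z = −0.34034.
|∇z| = √(a²+b²) = 0.60309, so dip δ = arctan(0.60309) = 31.09°.
True thickness = vertical thickness × cos δ = 111 × cos 31.09° = 95.1 ft.

95.1 ft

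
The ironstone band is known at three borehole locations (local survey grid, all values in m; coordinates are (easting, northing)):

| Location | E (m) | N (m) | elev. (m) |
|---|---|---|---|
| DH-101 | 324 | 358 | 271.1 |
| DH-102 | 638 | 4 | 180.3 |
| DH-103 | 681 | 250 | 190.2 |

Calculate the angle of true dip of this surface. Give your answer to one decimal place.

12.3°

Let the plane be z = a·E + b·N + c.
DH-102−DH-101: 314a − 354b = −90.8;  DH-103−DH-101: 357a − 108b = −80.9.
Solving gives a = −0.20367, b = 0.07584.
Gradient magnitude |∇z| = √(a² + b²) = √(0.04148 + 0.00575) = 0.21733.
True dip = arctan(0.21733) = 12.3°, dipping toward ESE (azimuth ≈ 110°).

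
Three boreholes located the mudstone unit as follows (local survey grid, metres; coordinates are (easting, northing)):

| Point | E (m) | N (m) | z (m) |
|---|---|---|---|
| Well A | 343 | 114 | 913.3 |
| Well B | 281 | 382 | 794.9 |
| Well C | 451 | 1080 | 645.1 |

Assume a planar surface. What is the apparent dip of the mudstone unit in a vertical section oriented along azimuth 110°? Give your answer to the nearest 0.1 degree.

Two edge vectors: Well A→Well B = (-62, 268, -118.4), Well A→Well C = (108, 966, -268.2).
Normal n = (Well A→Well B) × (Well A→Well C) = (42496.8, -29415.6, -88836).
So ∂z/∂E = −n_x/n_z = 0.47837 and ∂z/∂N = −n_y/n_z = −0.33112.
Unit vector along 110° is (sin 110°, cos 110°) = (0.9397, -0.3420).
Slope in that direction = a·(0.9397) + b·(-0.3420) = 0.56277.
Apparent dip = arctan|0.56277| = 29.4° (true dip is 30.2°, so apparent ≤ true as expected).

29.4°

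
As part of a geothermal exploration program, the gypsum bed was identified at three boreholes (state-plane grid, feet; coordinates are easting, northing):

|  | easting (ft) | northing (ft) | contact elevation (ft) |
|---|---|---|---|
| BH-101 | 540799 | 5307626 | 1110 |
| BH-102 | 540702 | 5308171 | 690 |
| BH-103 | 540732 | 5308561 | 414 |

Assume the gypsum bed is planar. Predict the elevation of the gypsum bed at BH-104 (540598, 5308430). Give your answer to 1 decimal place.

Two edge vectors: BH-101→BH-102 = (-97, 545, -420), BH-101→BH-103 = (-67, 935, -696).
Normal n = (BH-101→BH-102) × (BH-101→BH-103) = (13380, -39372, -54180).
So ∂z/∂easting = −n_x/n_z = 0.246954596 and ∂z/∂northing = −n_y/n_z = −0.726688815.
Intercept c from BH-101: 1110 − 133552.80 + 3856992.45 = 3724549.65.
At (540598, 5308430): z = 133503.2 − 3857576.7 + 3724549.65 = 476.1 ft.

476.1 ft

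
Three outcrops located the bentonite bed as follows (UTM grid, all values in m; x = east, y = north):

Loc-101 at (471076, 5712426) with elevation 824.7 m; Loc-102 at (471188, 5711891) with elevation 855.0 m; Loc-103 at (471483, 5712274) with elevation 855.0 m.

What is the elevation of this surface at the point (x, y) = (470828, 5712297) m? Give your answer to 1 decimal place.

816.1 m

Let the plane be z = a·x + b·y + c.
Loc-102−Loc-101: 112a − 535b = 30.3;  Loc-103−Loc-101: 407a − 152b = 30.3.
Solving gives a = 0.057816073, b = −0.044531962.
Then c = 824.7 − a·471076 − b·5712426 = 227974.47.
At (470828, 5712297): z = 27221.4 − 254379.8 + 227974.47 = 816.1 m.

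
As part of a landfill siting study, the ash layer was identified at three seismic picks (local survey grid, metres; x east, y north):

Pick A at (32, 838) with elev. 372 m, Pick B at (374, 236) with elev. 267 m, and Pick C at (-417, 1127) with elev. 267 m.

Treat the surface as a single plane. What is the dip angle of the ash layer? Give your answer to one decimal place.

Let the plane be z = a·x + b·y + c.
Pick B−Pick A: 342a − 602b = −105;  Pick C−Pick A: −449a + 289b = −105.
Solving gives a = 0.54564, b = 0.48440.
Gradient magnitude |∇z| = √(a² + b²) = √(0.29772 + 0.23464) = 0.72963.
True dip = arctan(0.72963) = 36.1°, dipping toward SW (azimuth ≈ 228°).

36.1°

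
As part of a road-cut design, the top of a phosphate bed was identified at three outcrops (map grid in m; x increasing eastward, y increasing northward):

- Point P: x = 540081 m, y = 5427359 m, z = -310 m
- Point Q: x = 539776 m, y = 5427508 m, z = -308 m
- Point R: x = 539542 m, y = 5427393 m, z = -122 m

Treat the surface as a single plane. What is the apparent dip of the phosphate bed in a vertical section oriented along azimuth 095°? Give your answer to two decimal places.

Two edge vectors: Point P→Point Q = (-305, 149, 2), Point P→Point R = (-539, 34, 188).
Normal n = (Point P→Point Q) × (Point P→Point R) = (27944, 56262, 69941).
So ∂z/∂x = −n_x/n_z = −0.39954 and ∂z/∂y = −n_y/n_z = −0.80442.
Unit vector along 095° is (sin 95°, cos 95°) = (0.9962, -0.0872).
Slope in that direction = a·(0.9962) + b·(-0.0872) = −0.32791.
Apparent dip = arctan|0.32791| = 18.15° (true dip is 41.9°, so apparent ≤ true as expected).

18.15°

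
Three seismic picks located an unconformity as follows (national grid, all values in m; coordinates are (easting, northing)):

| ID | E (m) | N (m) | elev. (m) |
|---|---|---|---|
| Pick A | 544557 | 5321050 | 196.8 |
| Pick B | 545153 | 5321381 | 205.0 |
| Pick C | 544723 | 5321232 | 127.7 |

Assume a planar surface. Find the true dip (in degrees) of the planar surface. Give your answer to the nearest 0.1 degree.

42.5°

Let the plane be z = a·E + b·N + c.
Pick B−Pick A: 596a + 331b = 8.2;  Pick C−Pick A: 166a + 182b = −69.1.
Solving gives a = 0.45519, b = −0.79484.
Gradient magnitude |∇z| = √(a² + b²) = √(0.20720 + 0.63178) = 0.91596.
True dip = arctan(0.91596) = 42.5°, dipping toward NNW (azimuth ≈ 330°).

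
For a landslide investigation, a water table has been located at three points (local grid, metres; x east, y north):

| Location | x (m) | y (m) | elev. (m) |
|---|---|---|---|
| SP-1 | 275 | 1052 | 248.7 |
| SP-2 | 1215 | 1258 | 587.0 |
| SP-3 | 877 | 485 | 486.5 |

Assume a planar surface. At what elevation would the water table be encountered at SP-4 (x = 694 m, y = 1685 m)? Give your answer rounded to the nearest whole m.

383 m

Two edge vectors: SP-1→SP-2 = (940, 206, 338.3), SP-1→SP-3 = (602, -567, 237.8).
Normal n = (SP-1→SP-2) × (SP-1→SP-3) = (240802.9, -19875.4, -656992).
So ∂z/∂x = −n_x/n_z = 0.36652 and ∂z/∂y = −n_y/n_z = −0.03025.
Intercept c from SP-1: 248.7 − 100.79 + 31.83 = 179.73.
At (694, 1685): z = 254.4 − 51.0 + 179.73 = 383.1 m.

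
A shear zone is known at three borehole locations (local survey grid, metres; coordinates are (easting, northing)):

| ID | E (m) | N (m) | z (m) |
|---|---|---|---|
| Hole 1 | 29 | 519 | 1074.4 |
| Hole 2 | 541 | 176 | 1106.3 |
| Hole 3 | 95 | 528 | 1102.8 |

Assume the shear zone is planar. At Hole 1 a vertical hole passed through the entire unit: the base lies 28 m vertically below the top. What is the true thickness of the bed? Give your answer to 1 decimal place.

24.2 m

Let the plane be z = a·E + b·N + c.
Hole 2−Hole 1: 512a − 343b = 31.9;  Hole 3−Hole 1: 66a + 9b = 28.4.
Solving gives a = 0.36807, b = 0.45641.
|∇z| = √(a²+b²) = 0.58633, so dip δ = arctan(0.58633) = 30.38°.
True thickness = vertical thickness × cos δ = 28 × cos 30.38° = 24.2 m.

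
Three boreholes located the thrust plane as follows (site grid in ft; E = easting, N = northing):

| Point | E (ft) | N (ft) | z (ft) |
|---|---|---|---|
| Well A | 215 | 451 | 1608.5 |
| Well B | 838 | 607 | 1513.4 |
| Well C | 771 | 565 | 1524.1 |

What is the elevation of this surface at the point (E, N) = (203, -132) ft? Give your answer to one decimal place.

Two edge vectors: Well A→Well B = (623, 156, -95.1), Well A→Well C = (556, 114, -84.4).
Normal n = (Well A→Well B) × (Well A→Well C) = (-2325, -294.4, -15714).
So ∂z/∂E = −n_x/n_z = −0.14796 and ∂z/∂N = −n_y/n_z = −0.01873.
Intercept c from Well A: 1608.5 + 31.81 + 8.45 = 1648.76.
At (203, -132): z = −30.0 + 2.5 + 1648.76 = 1621.2 ft.

1621.2 ft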